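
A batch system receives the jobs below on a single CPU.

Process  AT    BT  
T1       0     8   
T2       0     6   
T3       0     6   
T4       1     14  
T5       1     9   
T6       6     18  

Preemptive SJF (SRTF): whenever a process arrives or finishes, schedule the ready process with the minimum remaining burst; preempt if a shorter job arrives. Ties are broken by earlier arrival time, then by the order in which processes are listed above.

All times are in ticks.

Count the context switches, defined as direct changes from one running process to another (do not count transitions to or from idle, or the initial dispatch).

5

Gantt: | T2 0-6 | T3 6-12 | T1 12-20 | T5 20-29 | T4 29-43 | T6 43-61 |
Completion: T1=20  T2=6  T3=12  T4=43  T5=29  T6=61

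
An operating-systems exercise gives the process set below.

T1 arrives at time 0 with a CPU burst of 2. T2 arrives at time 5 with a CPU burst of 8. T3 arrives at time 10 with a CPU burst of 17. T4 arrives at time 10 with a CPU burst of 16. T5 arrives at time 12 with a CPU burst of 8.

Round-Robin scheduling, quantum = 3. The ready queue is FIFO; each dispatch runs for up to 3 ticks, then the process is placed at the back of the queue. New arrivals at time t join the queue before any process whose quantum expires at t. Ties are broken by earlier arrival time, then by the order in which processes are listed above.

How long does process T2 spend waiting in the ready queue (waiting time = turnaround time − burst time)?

Gantt: | T1 0-2 | idle 2-5 | T2 5-11 | T3 11-14 | T4 14-17 | T2 17-19 | T5 19-22 | T3 22-25 | T4 25-28 | T5 28-31 | T3 31-34 | T4 34-37 | T5 37-39 | T3 39-42 | T4 42-45 | T3 45-48 | T4 48-51 | T3 51-53 | T4 53-54 |
Completion: T1=2  T2=19  T3=53  T4=54  T5=39
Turnaround (C−A): T1=2  T2=14  T3=43  T4=44  T5=27
Waiting(T2) = turnaround − burst = 14 − 8 = 6

6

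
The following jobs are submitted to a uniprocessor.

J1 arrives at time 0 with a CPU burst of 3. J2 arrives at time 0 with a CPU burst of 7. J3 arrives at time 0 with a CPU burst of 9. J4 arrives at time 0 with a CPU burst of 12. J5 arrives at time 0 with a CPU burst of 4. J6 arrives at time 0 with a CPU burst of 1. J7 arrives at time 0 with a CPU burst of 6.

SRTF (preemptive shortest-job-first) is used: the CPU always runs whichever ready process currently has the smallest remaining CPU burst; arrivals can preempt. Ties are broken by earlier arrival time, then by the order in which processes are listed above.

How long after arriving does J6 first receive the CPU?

0

Gantt: | J6 0-1 | J1 1-4 | J5 4-8 | J7 8-14 | J2 14-21 | J3 21-30 | J4 30-42 |
Completion: J1=4  J2=21  J3=30  J4=42  J5=8  J6=1  J7=14
Turnaround (C−A): J1=4  J2=21  J3=30  J4=42  J5=8  J6=1  J7=14
Response(J6) = first start − arrival = 0 − 0 = 0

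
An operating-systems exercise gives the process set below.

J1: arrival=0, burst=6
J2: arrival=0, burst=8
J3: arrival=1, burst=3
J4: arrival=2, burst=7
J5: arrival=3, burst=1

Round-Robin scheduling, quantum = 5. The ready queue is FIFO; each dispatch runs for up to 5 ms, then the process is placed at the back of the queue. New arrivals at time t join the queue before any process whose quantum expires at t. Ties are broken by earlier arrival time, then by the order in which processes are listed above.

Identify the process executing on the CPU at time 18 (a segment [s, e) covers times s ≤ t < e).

Schedule: | J1 0-5 | J2 5-10 | J3 10-13 | J4 13-18 | J5 18-19 | J1 19-20 | J2 20-23 | J4 23-25 |
Completion: J1=20  J2=23  J3=13  J4=25  J5=19
Turnaround (C−A): J1=20  J2=23  J3=12  J4=23  J5=16

J5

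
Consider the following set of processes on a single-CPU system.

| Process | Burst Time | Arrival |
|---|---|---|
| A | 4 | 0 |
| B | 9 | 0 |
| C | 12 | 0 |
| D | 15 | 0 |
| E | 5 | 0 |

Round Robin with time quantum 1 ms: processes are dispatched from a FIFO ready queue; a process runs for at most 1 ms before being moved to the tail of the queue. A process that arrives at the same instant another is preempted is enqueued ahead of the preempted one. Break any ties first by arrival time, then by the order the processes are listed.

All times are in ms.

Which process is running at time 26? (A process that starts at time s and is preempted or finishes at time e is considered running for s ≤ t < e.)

Timeline: | A 0-1 | B 1-2 | C 2-3 | D 3-4 | E 4-5 | A 5-6 | B 6-7 | C 7-8 | D 8-9 | E 9-10 | A 10-11 | B 11-12 | C 12-13 | D 13-14 | E 14-15 | A 15-16 | B 16-17 | C 17-18 | D 18-19 | E 19-20 | B 20-21 | C 21-22 | D 22-23 | E 23-24 | B 24-25 | C 25-26 | D 26-27 | B 27-28 | C 28-29 | D 29-30 | B 30-31 | C 31-32 | D 32-33 | B 33-34 | C 34-35 | D 35-36 | C 36-37 | D 37-38 | C 38-39 | D 39-40 | C 40-41 | D 41-45 |
Completion: A=16  B=34  C=41  D=45  E=24
Turnaround (C−A): A=16  B=34  C=41  D=45  E=24

D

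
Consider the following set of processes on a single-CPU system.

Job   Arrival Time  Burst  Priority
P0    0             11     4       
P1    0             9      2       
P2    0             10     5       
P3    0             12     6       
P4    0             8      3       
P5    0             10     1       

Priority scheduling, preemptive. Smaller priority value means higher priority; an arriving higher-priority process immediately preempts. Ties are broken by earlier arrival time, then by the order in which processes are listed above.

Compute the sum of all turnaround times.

202

Gantt: | P5 0-10 | P1 10-19 | P4 19-27 | P0 27-38 | P2 38-48 | P3 48-60 |
Completion: P0=38  P1=19  P2=48  P3=60  P4=27  P5=10
Turnaround (C−A): P0=38  P1=19  P2=48  P3=60  P4=27  P5=10
Turnaround = completion − arrival: P0=38, P1=19, P2=48, P3=60, P4=27, P5=10
Total turnaround = 38 + 19 + 48 + 60 + 27 + 10 = 202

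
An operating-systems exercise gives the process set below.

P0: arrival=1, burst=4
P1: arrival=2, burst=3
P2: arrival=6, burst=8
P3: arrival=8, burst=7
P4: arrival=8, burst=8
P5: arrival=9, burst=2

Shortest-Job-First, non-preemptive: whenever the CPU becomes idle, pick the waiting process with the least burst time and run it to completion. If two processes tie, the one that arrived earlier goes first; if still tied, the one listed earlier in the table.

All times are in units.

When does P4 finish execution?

Schedule: | idle 0-1 | P0 1-5 | P1 5-8 | P3 8-15 | P5 15-17 | P2 17-25 | P4 25-33 |
Completion: P0=5  P1=8  P2=25  P3=15  P4=33  P5=17
Turnaround (C−A): P0=4  P1=6  P2=19  P3=7  P4=25  P5=8

33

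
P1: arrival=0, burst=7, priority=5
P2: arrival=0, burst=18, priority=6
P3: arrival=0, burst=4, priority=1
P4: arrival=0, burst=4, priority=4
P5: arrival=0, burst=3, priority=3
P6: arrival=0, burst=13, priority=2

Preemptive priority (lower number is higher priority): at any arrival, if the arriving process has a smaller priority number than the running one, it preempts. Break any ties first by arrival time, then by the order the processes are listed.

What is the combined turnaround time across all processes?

145

Schedule: | P3 0-4 | P6 4-17 | P5 17-20 | P4 20-24 | P1 24-31 | P2 31-49 |
Completion: P1=31  P2=49  P3=4  P4=24  P5=20  P6=17
Turnaround (C−A): P1=31  P2=49  P3=4  P4=24  P5=20  P6=17
Turnaround = completion − arrival: P1=31, P2=49, P3=4, P4=24, P5=20, P6=17
Total turnaround = 31 + 49 + 4 + 24 + 20 + 17 = 145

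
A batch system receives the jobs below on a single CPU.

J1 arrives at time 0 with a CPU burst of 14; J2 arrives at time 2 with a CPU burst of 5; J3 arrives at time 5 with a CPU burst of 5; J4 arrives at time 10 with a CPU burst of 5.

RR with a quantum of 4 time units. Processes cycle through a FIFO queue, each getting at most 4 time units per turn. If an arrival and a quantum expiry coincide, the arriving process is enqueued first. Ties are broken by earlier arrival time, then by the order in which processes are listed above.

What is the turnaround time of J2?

Schedule: | J1 0-4 | J2 4-8 | J1 8-12 | J3 12-16 | J2 16-17 | J4 17-21 | J1 21-25 | J3 25-26 | J4 26-27 | J1 27-29 |
Completion: J1=29  J2=17  J3=26  J4=27
Turnaround (C−A): J1=29  J2=15  J3=21  J4=17
Turnaround(J2) = completion − arrival = 17 − 2 = 15

15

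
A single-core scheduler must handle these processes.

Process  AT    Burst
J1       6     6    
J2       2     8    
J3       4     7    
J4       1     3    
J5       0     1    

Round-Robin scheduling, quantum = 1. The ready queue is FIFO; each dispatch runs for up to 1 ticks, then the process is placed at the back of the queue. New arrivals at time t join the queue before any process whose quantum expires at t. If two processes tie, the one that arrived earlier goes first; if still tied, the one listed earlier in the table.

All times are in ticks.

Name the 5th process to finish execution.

J3

Timeline: | J5 0-1 | J4 1-2 | J2 2-3 | J4 3-4 | J2 4-5 | J3 5-6 | J4 6-7 | J2 7-8 | J1 8-9 | J3 9-10 | J2 10-11 | J1 11-12 | J3 12-13 | J2 13-14 | J1 14-15 | J3 15-16 | J2 16-17 | J1 17-18 | J3 18-19 | J2 19-20 | J1 20-21 | J3 21-22 | J2 22-23 | J1 23-24 | J3 24-25 |
Completion: J1=24  J2=23  J3=25  J4=7  J5=1
Turnaround (C−A): J1=18  J2=21  J3=21  J4=6  J5=1
Finish order: J5 → J4 → J2 → J1 → J3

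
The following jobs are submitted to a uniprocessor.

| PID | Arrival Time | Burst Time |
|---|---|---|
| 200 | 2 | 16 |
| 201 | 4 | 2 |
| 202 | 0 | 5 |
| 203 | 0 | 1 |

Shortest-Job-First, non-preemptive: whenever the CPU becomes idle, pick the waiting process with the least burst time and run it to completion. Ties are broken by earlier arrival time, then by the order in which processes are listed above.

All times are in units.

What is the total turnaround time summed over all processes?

33

Gantt: | 203 0-1 | 202 1-6 | 201 6-8 | 200 8-24 |
Completion: 200=24  201=8  202=6  203=1
Turnaround (C−A): 200=22  201=4  202=6  203=1
Turnaround = completion − arrival: 200=22, 201=4, 202=6, 203=1
Total turnaround = 22 + 4 + 6 + 1 = 33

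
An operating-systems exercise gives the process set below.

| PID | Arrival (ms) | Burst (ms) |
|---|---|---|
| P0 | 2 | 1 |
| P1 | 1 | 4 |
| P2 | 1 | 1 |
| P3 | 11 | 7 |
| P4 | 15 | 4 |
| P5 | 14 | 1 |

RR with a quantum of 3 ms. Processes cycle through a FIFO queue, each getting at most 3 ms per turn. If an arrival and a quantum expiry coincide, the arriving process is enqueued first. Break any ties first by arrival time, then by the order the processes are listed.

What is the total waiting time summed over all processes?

16

Timeline: | idle 0-1 | P1 1-4 | P2 4-5 | P0 5-6 | P1 6-7 | idle 7-11 | P3 11-14 | P5 14-15 | P3 15-18 | P4 18-21 | P3 21-22 | P4 22-23 |
Completion: P0=6  P1=7  P2=5  P3=22  P4=23  P5=15
Turnaround (C−A): P0=4  P1=6  P2=4  P3=11  P4=8  P5=1
Waiting = turnaround − burst: P0=3, P1=2, P2=3, P3=4, P4=4, P5=0
Total waiting = 3 + 2 + 3 + 4 + 4 + 0 = 16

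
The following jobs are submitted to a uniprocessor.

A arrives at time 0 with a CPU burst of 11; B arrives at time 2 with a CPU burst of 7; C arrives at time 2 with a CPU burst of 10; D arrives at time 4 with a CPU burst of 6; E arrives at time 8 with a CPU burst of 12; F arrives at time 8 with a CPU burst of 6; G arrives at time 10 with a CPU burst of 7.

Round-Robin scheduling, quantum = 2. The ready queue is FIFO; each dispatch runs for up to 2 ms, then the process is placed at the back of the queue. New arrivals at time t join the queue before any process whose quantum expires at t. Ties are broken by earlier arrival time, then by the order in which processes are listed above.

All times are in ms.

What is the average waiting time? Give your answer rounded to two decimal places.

35.43

Timeline: | A 0-2 | B 2-4 | C 4-6 | A 6-8 | D 8-10 | B 10-12 | C 12-14 | E 14-16 | F 16-18 | A 18-20 | G 20-22 | D 22-24 | B 24-26 | C 26-28 | E 28-30 | F 30-32 | A 32-34 | G 34-36 | D 36-38 | B 38-39 | C 39-41 | E 41-43 | F 43-45 | A 45-47 | G 47-49 | C 49-51 | E 51-53 | A 53-54 | G 54-55 | E 55-59 |
Completion: A=54  B=39  C=51  D=38  E=59  F=45  G=55
Turnaround (C−A): A=54  B=37  C=49  D=34  E=51  F=37  G=45
Waiting times: A=43, B=30, C=39, D=28, E=39, F=31, G=38
Average waiting = (43+30+39+28+39+31+38) / 7 = 248/7 = 35.43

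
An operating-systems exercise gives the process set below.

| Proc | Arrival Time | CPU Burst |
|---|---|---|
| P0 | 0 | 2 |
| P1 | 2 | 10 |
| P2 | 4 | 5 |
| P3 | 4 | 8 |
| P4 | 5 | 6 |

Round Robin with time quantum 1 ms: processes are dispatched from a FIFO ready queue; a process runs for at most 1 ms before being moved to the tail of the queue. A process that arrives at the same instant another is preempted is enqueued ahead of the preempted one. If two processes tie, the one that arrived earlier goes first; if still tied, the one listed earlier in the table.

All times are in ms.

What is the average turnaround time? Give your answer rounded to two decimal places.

Timeline: | P0 0-2 | P1 2-4 | P2 4-5 | P3 5-6 | P1 6-7 | P4 7-8 | P2 8-9 | P3 9-10 | P1 10-11 | P4 11-12 | P2 12-13 | P3 13-14 | P1 14-15 | P4 15-16 | P2 16-17 | P3 17-18 | P1 18-19 | P4 19-20 | P2 20-21 | P3 21-22 | P1 22-23 | P4 23-24 | P3 24-25 | P1 25-26 | P4 26-27 | P3 27-28 | P1 28-29 | P3 29-30 | P1 30-31 |
Completion: P0=2  P1=31  P2=21  P3=30  P4=27
Turnaround (C−A): P0=2  P1=29  P2=17  P3=26  P4=22
Turnaround times: P0=2, P1=29, P2=17, P3=26, P4=22
Average turnaround = (2+29+17+26+22) / 5 = 96/5 = 19.20

19.20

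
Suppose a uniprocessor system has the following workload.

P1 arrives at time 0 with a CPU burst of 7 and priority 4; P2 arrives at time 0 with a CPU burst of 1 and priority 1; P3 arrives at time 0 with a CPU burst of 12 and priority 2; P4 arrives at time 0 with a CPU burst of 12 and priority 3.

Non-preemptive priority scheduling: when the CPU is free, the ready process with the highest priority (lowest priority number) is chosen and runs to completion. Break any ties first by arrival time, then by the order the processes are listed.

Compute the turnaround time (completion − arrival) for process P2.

Schedule: | P2 0-1 | P3 1-13 | P4 13-25 | P1 25-32 |
Completion: P1=32  P2=1  P3=13  P4=25
Turnaround(P2) = completion − arrival = 1 − 0 = 1

1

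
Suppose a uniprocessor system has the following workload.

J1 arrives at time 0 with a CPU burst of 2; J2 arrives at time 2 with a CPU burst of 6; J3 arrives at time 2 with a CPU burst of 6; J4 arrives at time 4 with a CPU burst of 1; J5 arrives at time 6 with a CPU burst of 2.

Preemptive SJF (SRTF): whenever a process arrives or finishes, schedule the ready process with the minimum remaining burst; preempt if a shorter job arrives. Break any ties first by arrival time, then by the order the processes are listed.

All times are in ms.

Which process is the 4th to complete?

J2

Gantt: | J1 0-2 | J2 2-4 | J4 4-5 | J2 5-6 | J5 6-8 | J2 8-11 | J3 11-17 |
Completion: J1=2  J2=11  J3=17  J4=5  J5=8
Turnaround (C−A): J1=2  J2=9  J3=15  J4=1  J5=2
Finish order: J1 → J4 → J5 → J2 → J3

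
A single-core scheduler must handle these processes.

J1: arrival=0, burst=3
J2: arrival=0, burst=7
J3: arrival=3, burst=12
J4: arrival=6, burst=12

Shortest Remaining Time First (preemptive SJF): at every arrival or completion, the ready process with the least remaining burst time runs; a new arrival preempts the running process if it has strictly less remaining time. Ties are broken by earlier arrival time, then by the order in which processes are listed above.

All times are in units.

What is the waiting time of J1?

0

Gantt: | J1 0-3 | J2 3-10 | J3 10-22 | J4 22-34 |
Completion: J1=3  J2=10  J3=22  J4=34
Waiting(J1) = turnaround − burst = 3 − 3 = 0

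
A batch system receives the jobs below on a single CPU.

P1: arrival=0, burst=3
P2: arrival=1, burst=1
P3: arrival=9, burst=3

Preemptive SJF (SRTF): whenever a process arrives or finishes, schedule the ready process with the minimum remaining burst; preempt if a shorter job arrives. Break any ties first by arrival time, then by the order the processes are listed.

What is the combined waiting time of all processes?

Timeline: | P1 0-1 | P2 1-2 | P1 2-4 | idle 4-9 | P3 9-12 |
Completion: P1=4  P2=2  P3=12
Turnaround (C−A): P1=4  P2=1  P3=3
Waiting = turnaround − burst: P1=1, P2=0, P3=0
Total waiting = 1 + 0 + 0 = 1

1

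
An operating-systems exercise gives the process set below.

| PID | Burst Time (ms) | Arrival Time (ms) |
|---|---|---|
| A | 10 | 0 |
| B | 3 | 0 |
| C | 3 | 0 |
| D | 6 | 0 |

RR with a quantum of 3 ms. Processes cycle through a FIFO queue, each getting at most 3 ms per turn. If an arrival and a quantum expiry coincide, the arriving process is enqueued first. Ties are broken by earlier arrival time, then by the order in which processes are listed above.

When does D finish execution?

Timeline: | A 0-3 | B 3-6 | C 6-9 | D 9-12 | A 12-15 | D 15-18 | A 18-22 |
Completion: A=22  B=6  C=9  D=18
Turnaround (C−A): A=22  B=6  C=9  D=18

18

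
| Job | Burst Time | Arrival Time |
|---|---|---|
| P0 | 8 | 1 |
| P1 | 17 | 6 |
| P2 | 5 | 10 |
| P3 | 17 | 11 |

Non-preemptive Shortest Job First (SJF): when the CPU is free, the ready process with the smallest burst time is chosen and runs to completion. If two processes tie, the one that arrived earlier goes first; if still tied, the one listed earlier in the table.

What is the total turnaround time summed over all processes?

86

Schedule: | idle 0-1 | P0 1-9 | P1 9-26 | P2 26-31 | P3 31-48 |
Completion: P0=9  P1=26  P2=31  P3=48
Turnaround (C−A): P0=8  P1=20  P2=21  P3=37
Turnaround = completion − arrival: P0=8, P1=20, P2=21, P3=37
Total turnaround = 8 + 20 + 21 + 37 = 86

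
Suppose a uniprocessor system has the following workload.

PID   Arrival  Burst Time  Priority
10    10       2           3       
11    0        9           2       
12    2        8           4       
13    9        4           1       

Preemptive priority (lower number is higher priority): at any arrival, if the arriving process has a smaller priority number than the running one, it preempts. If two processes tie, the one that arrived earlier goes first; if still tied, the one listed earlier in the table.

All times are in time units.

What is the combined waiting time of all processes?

16

Timeline: | 11 0-9 | 13 9-13 | 10 13-15 | 12 15-23 |
Completion: 10=15  11=9  12=23  13=13
Turnaround (C−A): 10=5  11=9  12=21  13=4
Waiting = turnaround − burst: 10=3, 11=0, 12=13, 13=0
Total waiting = 3 + 0 + 13 + 0 = 16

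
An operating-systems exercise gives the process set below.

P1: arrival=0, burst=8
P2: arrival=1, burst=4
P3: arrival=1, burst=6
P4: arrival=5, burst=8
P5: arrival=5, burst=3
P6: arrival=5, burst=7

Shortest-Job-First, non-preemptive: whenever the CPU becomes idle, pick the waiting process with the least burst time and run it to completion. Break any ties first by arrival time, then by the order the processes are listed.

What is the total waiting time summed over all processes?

Timeline: | P1 0-8 | P5 8-11 | P2 11-15 | P3 15-21 | P6 21-28 | P4 28-36 |
Completion: P1=8  P2=15  P3=21  P4=36  P5=11  P6=28
Waiting = turnaround − burst: P1=0, P2=10, P3=14, P4=23, P5=3, P6=16
Total waiting = 0 + 10 + 14 + 23 + 3 + 16 = 66

66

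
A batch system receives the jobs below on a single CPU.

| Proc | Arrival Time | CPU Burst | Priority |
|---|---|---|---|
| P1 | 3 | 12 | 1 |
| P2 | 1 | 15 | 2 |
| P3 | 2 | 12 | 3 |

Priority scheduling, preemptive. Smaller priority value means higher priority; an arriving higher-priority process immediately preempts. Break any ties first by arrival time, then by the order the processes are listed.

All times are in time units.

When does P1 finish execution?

Timeline: | idle 0-1 | P2 1-3 | P1 3-15 | P2 15-28 | P3 28-40 |
Completion: P1=15  P2=28  P3=40
Turnaround (C−A): P1=12  P2=27  P3=38

15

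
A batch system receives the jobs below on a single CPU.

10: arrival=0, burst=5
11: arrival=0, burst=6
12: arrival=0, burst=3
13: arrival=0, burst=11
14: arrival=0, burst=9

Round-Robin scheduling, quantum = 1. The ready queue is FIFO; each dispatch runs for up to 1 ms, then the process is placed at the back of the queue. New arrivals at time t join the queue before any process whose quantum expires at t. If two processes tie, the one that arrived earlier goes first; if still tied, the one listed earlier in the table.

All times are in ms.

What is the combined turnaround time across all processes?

123

Schedule: | 10 0-1 | 11 1-2 | 12 2-3 | 13 3-4 | 14 4-5 | 10 5-6 | 11 6-7 | 12 7-8 | 13 8-9 | 14 9-10 | 10 10-11 | 11 11-12 | 12 12-13 | 13 13-14 | 14 14-15 | 10 15-16 | 11 16-17 | 13 17-18 | 14 18-19 | 10 19-20 | 11 20-21 | 13 21-22 | 14 22-23 | 11 23-24 | 13 24-25 | 14 25-26 | 13 26-27 | 14 27-28 | 13 28-29 | 14 29-30 | 13 30-31 | 14 31-32 | 13 32-34 |
Completion: 10=20  11=24  12=13  13=34  14=32
Turnaround (C−A): 10=20  11=24  12=13  13=34  14=32
Turnaround = completion − arrival: 10=20, 11=24, 12=13, 13=34, 14=32
Total turnaround = 20 + 24 + 13 + 34 + 32 = 123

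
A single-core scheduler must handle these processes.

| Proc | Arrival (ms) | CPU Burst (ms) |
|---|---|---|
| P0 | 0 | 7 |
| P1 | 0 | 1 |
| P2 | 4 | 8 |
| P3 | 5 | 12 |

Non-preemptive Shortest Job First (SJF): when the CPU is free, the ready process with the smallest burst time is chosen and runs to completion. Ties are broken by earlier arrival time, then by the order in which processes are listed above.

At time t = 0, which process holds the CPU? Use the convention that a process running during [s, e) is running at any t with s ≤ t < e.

P1

Gantt: | P1 0-1 | P0 1-8 | P2 8-16 | P3 16-28 |
Completion: P0=8  P1=1  P2=16  P3=28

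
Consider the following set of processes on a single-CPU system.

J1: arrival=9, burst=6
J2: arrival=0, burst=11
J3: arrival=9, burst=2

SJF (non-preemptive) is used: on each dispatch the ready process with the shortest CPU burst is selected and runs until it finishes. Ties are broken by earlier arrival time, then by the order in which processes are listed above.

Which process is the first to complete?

J2

Gantt: | J2 0-11 | J3 11-13 | J1 13-19 |
Completion: J1=19  J2=11  J3=13
Turnaround (C−A): J1=10  J2=11  J3=4
Finish order: J2 → J3 → J1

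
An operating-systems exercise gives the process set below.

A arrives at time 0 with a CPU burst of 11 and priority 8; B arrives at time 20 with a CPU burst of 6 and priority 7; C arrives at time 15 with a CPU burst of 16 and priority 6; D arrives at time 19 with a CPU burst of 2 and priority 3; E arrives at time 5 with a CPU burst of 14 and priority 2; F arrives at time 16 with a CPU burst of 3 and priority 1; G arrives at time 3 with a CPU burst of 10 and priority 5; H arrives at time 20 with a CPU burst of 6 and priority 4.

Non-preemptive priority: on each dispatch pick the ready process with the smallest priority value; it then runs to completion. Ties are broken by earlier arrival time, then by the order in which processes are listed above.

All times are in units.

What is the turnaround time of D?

Schedule: | A 0-11 | E 11-25 | F 25-28 | D 28-30 | H 30-36 | G 36-46 | C 46-62 | B 62-68 |
Completion: A=11  B=68  C=62  D=30  E=25  F=28  G=46  H=36
Turnaround (C−A): A=11  B=48  C=47  D=11  E=20  F=12  G=43  H=16
Turnaround(D) = completion − arrival = 30 − 19 = 11

11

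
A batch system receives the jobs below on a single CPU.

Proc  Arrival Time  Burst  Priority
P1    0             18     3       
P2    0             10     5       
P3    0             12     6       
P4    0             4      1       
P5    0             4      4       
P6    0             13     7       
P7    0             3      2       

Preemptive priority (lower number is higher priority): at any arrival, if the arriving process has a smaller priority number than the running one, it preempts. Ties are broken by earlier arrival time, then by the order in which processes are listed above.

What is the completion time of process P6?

Schedule: | P4 0-4 | P7 4-7 | P1 7-25 | P5 25-29 | P2 29-39 | P3 39-51 | P6 51-64 |
Completion: P1=25  P2=39  P3=51  P4=4  P5=29  P6=64  P7=7
Turnaround (C−A): P1=25  P2=39  P3=51  P4=4  P5=29  P6=64  P7=7

64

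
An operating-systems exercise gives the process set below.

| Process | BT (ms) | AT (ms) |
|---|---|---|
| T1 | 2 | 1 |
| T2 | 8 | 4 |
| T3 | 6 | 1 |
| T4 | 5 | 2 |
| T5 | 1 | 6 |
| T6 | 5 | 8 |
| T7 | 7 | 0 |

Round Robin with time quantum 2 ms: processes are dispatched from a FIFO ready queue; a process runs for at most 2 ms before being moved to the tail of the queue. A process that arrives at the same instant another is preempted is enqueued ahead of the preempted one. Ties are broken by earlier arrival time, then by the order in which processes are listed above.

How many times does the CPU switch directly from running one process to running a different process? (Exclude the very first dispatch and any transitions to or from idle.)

18

Schedule: | T7 0-2 | T1 2-4 | T3 4-6 | T4 6-8 | T7 8-10 | T2 10-12 | T5 12-13 | T3 13-15 | T6 15-17 | T4 17-19 | T7 19-21 | T2 21-23 | T3 23-25 | T6 25-27 | T4 27-28 | T7 28-29 | T2 29-31 | T6 31-32 | T2 32-34 |
Completion: T1=4  T2=34  T3=25  T4=28  T5=13  T6=32  T7=29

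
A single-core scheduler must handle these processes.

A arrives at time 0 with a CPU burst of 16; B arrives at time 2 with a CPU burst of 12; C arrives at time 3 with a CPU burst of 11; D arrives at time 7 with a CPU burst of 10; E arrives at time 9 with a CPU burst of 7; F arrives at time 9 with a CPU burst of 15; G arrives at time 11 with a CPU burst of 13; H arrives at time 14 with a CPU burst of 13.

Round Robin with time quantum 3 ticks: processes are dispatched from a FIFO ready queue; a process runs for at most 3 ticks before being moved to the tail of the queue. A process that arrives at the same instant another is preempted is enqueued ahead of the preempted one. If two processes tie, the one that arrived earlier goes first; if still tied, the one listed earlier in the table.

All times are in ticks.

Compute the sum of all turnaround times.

606

Schedule: | A 0-3 | B 3-6 | C 6-9 | A 9-12 | B 12-15 | D 15-18 | E 18-21 | F 21-24 | C 24-27 | G 27-30 | A 30-33 | H 33-36 | B 36-39 | D 39-42 | E 42-45 | F 45-48 | C 48-51 | G 51-54 | A 54-57 | H 57-60 | B 60-63 | D 63-66 | E 66-67 | F 67-70 | C 70-72 | G 72-75 | A 75-78 | H 78-81 | D 81-82 | F 82-85 | G 85-88 | A 88-89 | H 89-92 | F 92-95 | G 95-96 | H 96-97 |
Completion: A=89  B=63  C=72  D=82  E=67  F=95  G=96  H=97
Turnaround (C−A): A=89  B=61  C=69  D=75  E=58  F=86  G=85  H=83
Turnaround = completion − arrival: A=89, B=61, C=69, D=75, E=58, F=86, G=85, H=83
Total turnaround = 89 + 61 + 69 + 75 + 58 + 86 + 85 + 83 = 606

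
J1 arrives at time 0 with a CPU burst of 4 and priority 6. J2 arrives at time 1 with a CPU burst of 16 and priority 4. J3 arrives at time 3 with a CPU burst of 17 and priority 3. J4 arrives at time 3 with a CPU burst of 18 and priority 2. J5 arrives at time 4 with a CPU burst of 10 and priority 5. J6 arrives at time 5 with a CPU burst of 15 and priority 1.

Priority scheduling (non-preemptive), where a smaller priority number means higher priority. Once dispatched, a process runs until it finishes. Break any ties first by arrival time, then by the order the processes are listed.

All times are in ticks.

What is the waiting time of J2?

Timeline: | J1 0-4 | J4 4-22 | J6 22-37 | J3 37-54 | J2 54-70 | J5 70-80 |
Completion: J1=4  J2=70  J3=54  J4=22  J5=80  J6=37
Waiting(J2) = turnaround − burst = 69 − 16 = 53

53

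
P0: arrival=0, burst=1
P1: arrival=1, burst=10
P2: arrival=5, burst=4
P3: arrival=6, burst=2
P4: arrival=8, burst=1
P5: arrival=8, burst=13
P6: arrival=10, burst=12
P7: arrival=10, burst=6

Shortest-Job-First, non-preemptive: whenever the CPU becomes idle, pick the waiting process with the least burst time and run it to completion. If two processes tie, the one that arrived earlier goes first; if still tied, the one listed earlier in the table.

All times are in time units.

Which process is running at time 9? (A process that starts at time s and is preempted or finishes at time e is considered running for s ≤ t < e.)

Timeline: | P0 0-1 | P1 1-11 | P4 11-12 | P3 12-14 | P2 14-18 | P7 18-24 | P6 24-36 | P5 36-49 |
Completion: P0=1  P1=11  P2=18  P3=14  P4=12  P5=49  P6=36  P7=24
Turnaround (C−A): P0=1  P1=10  P2=13  P3=8  P4=4  P5=41  P6=26  P7=14

P1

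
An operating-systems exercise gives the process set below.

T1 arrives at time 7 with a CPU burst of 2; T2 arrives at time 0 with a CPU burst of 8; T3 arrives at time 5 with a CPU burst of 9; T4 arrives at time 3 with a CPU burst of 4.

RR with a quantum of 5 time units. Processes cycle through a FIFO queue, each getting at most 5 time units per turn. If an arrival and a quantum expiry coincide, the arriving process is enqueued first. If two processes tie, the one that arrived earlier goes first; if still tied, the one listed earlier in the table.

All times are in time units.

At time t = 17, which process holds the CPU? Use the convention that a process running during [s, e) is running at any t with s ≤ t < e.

T1

Timeline: | T2 0-5 | T4 5-9 | T3 9-14 | T2 14-17 | T1 17-19 | T3 19-23 |
Completion: T1=19  T2=17  T3=23  T4=9
Turnaround (C−A): T1=12  T2=17  T3=18  T4=6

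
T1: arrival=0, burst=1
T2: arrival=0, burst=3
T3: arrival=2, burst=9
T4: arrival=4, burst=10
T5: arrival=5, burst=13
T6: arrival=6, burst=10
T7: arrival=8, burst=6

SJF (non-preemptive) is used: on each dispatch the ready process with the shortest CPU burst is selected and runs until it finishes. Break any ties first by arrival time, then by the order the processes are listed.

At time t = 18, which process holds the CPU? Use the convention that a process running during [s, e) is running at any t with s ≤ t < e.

T7

Gantt: | T1 0-1 | T2 1-4 | T3 4-13 | T7 13-19 | T4 19-29 | T6 29-39 | T5 39-52 |
Completion: T1=1  T2=4  T3=13  T4=29  T5=52  T6=39  T7=19
Turnaround (C−A): T1=1  T2=4  T3=11  T4=25  T5=47  T6=33  T7=11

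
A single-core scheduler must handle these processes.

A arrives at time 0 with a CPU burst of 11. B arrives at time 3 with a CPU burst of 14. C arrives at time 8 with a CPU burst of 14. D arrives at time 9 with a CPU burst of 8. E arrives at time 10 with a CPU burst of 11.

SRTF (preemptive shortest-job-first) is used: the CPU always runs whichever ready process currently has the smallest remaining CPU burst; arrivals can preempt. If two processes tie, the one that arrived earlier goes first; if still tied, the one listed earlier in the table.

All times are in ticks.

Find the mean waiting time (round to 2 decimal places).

14.80

Schedule: | A 0-11 | D 11-19 | E 19-30 | B 30-44 | C 44-58 |
Completion: A=11  B=44  C=58  D=19  E=30
Turnaround (C−A): A=11  B=41  C=50  D=10  E=20
Waiting times: A=0, B=27, C=36, D=2, E=9
Average waiting = (0+27+36+2+9) / 5 = 74/5 = 14.80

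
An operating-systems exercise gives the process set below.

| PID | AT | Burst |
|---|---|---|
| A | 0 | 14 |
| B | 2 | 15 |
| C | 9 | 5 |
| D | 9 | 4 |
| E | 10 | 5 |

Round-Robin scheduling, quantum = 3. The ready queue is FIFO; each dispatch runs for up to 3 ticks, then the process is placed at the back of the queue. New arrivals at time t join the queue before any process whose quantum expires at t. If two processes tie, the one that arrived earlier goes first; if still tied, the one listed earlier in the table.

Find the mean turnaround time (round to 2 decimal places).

Timeline: | A 0-3 | B 3-6 | A 6-9 | B 9-12 | C 12-15 | D 15-18 | A 18-21 | E 21-24 | B 24-27 | C 27-29 | D 29-30 | A 30-33 | E 33-35 | B 35-38 | A 38-40 | B 40-43 |
Completion: A=40  B=43  C=29  D=30  E=35
Turnaround times: A=40, B=41, C=20, D=21, E=25
Average turnaround = (40+41+20+21+25) / 5 = 147/5 = 29.40

29.40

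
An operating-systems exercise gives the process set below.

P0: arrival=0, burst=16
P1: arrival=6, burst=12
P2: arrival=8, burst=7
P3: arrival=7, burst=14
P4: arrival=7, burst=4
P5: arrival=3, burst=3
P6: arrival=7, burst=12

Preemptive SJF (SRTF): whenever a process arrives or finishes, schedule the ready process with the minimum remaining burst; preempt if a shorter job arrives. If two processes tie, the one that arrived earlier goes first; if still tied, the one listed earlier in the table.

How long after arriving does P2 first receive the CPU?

Timeline: | P0 0-3 | P5 3-6 | P1 6-7 | P4 7-11 | P2 11-18 | P1 18-29 | P6 29-41 | P0 41-54 | P3 54-68 |
Completion: P0=54  P1=29  P2=18  P3=68  P4=11  P5=6  P6=41
Response(P2) = first start − arrival = 11 − 8 = 3

3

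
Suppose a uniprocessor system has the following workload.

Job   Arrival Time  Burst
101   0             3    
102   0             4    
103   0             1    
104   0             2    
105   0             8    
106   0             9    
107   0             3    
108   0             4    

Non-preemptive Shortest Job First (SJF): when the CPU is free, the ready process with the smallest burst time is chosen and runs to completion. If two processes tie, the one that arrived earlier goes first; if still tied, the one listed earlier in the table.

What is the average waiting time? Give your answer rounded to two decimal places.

9.25

Gantt: | 103 0-1 | 104 1-3 | 101 3-6 | 107 6-9 | 102 9-13 | 108 13-17 | 105 17-25 | 106 25-34 |
Completion: 101=6  102=13  103=1  104=3  105=25  106=34  107=9  108=17
Turnaround (C−A): 101=6  102=13  103=1  104=3  105=25  106=34  107=9  108=17
Waiting times: 101=3, 102=9, 103=0, 104=1, 105=17, 106=25, 107=6, 108=13
Average waiting = (3+9+0+1+17+25+6+13) / 8 = 74/8 = 9.25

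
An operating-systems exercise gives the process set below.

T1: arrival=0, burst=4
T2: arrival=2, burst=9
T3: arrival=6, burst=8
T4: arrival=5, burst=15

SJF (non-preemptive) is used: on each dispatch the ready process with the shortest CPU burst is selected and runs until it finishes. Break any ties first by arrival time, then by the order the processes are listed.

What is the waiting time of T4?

16

Timeline: | T1 0-4 | T2 4-13 | T3 13-21 | T4 21-36 |
Completion: T1=4  T2=13  T3=21  T4=36
Turnaround (C−A): T1=4  T2=11  T3=15  T4=31
Waiting(T4) = turnaround − burst = 31 − 15 = 16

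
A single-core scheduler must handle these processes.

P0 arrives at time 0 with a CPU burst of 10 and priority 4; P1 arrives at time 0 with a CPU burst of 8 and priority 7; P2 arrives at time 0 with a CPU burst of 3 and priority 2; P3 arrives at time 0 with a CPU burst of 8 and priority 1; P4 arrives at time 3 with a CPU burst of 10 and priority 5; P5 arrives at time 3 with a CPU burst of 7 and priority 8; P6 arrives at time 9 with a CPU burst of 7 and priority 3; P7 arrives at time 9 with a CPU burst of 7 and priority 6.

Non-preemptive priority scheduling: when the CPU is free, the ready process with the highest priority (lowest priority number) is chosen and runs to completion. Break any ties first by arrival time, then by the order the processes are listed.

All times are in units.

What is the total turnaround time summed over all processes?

Schedule: | P3 0-8 | P2 8-11 | P6 11-18 | P0 18-28 | P4 28-38 | P7 38-45 | P1 45-53 | P5 53-60 |
Completion: P0=28  P1=53  P2=11  P3=8  P4=38  P5=60  P6=18  P7=45
Turnaround = completion − arrival: P0=28, P1=53, P2=11, P3=8, P4=35, P5=57, P6=9, P7=36
Total turnaround = 28 + 53 + 11 + 8 + 35 + 57 + 9 + 36 = 237

237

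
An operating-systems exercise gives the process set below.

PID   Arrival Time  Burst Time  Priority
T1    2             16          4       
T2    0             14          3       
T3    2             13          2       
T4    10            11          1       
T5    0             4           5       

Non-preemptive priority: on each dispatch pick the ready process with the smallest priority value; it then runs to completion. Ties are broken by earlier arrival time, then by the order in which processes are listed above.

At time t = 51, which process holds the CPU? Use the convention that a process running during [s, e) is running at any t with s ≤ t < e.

T1

Schedule: | T2 0-14 | T4 14-25 | T3 25-38 | T1 38-54 | T5 54-58 |
Completion: T1=54  T2=14  T3=38  T4=25  T5=58
Turnaround (C−A): T1=52  T2=14  T3=36  T4=15  T5=58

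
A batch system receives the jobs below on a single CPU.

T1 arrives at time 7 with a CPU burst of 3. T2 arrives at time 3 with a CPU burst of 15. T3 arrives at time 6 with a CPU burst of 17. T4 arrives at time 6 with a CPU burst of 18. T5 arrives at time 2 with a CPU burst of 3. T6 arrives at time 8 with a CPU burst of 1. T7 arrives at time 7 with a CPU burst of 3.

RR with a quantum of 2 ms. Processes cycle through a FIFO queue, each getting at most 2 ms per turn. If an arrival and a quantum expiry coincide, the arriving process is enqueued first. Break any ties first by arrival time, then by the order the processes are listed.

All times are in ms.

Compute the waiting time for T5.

2

Timeline: | idle 0-2 | T5 2-4 | T2 4-6 | T5 6-7 | T3 7-9 | T4 9-11 | T2 11-13 | T1 13-15 | T7 15-17 | T6 17-18 | T3 18-20 | T4 20-22 | T2 22-24 | T1 24-25 | T7 25-26 | T3 26-28 | T4 28-30 | T2 30-32 | T3 32-34 | T4 34-36 | T2 36-38 | T3 38-40 | T4 40-42 | T2 42-44 | T3 44-46 | T4 46-48 | T2 48-50 | T3 50-52 | T4 52-54 | T2 54-55 | T3 55-57 | T4 57-59 | T3 59-60 | T4 60-62 |
Completion: T1=25  T2=55  T3=60  T4=62  T5=7  T6=18  T7=26
Turnaround (C−A): T1=18  T2=52  T3=54  T4=56  T5=5  T6=10  T7=19
Waiting(T5) = turnaround − burst = 5 − 3 = 2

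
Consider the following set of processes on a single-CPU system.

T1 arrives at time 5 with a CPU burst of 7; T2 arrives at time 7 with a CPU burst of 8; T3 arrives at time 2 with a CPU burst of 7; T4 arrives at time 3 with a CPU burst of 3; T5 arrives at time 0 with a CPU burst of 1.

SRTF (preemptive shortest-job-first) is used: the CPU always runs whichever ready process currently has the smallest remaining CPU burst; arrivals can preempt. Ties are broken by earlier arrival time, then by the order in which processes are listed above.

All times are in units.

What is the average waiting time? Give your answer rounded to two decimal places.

4.40

Timeline: | T5 0-1 | idle 1-2 | T3 2-3 | T4 3-6 | T3 6-12 | T1 12-19 | T2 19-27 |
Completion: T1=19  T2=27  T3=12  T4=6  T5=1
Turnaround (C−A): T1=14  T2=20  T3=10  T4=3  T5=1
Waiting times: T1=7, T2=12, T3=3, T4=0, T5=0
Average waiting = (7+12+3+0+0) / 5 = 22/5 = 4.40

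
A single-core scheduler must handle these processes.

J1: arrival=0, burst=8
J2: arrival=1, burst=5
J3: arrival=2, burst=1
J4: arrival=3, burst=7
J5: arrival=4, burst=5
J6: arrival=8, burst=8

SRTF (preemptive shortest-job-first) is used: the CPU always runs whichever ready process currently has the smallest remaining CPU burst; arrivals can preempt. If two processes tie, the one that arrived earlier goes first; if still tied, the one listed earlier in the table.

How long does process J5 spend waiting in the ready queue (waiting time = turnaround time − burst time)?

3

Timeline: | J1 0-1 | J2 1-2 | J3 2-3 | J2 3-7 | J5 7-12 | J1 12-19 | J4 19-26 | J6 26-34 |
Completion: J1=19  J2=7  J3=3  J4=26  J5=12  J6=34
Waiting(J5) = turnaround − burst = 8 − 5 = 3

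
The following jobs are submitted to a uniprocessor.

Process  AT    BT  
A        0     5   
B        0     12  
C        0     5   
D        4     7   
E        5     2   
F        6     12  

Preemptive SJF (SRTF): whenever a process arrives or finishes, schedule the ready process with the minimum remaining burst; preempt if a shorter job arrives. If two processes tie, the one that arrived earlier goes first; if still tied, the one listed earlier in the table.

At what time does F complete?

Timeline: | A 0-5 | E 5-7 | C 7-12 | D 12-19 | B 19-31 | F 31-43 |
Completion: A=5  B=31  C=12  D=19  E=7  F=43
Turnaround (C−A): A=5  B=31  C=12  D=15  E=2  F=37

43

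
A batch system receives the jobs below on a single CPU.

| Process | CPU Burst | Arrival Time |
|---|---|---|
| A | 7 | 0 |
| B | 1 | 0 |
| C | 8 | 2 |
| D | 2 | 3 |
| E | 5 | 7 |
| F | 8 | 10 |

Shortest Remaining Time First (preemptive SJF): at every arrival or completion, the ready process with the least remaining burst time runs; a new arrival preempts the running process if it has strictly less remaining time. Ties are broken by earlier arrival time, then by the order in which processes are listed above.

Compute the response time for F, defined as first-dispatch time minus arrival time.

13

Gantt: | B 0-1 | A 1-3 | D 3-5 | A 5-10 | E 10-15 | C 15-23 | F 23-31 |
Completion: A=10  B=1  C=23  D=5  E=15  F=31
Turnaround (C−A): A=10  B=1  C=21  D=2  E=8  F=21
Response(F) = first start − arrival = 23 − 10 = 13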